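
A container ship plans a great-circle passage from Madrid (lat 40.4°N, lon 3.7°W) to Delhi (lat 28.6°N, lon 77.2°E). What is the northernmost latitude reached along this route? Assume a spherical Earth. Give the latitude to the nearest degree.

The great circle lies in the plane with unit normal n̂ = (p₁ × p₂)/|p₁ × p₂|.
Here n̂_z ≈ +0.726; the vertex latitude is φ_max = arccos|n̂_z| ≈ 43.4°.
Check via Clairaut: cos φ_max = |cos φ₁| · sin C = cos(40.4°)·sin(72.4°) ≈ 0.726, again giving ≈ 43.4°.

≈ 43°N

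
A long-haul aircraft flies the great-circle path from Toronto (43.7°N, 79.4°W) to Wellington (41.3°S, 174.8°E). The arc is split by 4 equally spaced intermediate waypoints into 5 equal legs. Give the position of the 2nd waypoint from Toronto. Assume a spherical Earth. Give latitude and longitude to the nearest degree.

Write both endpoints as unit vectors p₁, p₂ with components (cos φ cos λ, cos φ sin λ, sin φ).
The central angle between the endpoints is δ = arccos(p₁·p₂) ≈ 2.219 rad (127.1°).
Interpolate at f = 2/5 with slerp weights a = sin((1−f)δ)/sin δ ≈ 1.219, b = sin(fδ)/sin δ ≈ 0.973.
p = a·p₁ + b·p₂ ≈ (-0.566, -0.800, 0.200); φ = arcsin(p_z) ≈ 11.53°, λ = atan2(p_y, p_x) ≈ -125.28°.

≈ 12°N, 125°W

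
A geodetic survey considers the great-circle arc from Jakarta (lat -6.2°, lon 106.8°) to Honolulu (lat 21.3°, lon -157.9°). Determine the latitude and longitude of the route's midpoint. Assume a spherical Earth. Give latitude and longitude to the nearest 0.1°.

≈ lat 11.1°, lon 152.4°

Write both endpoints as unit vectors p₁, p₂ with components (cos φ cos λ, cos φ sin λ, sin φ).
The central angle between the endpoints is δ = arccos(p₁·p₂) ≈ 1.696 rad (97.2°).
Interpolate at f = 1/2 with slerp weights a = sin((1−f)δ)/sin δ ≈ 0.756, b = sin(fδ)/sin δ ≈ 0.756.
p = a·p₁ + b·p₂ ≈ (-0.870, 0.454, 0.193); φ = arcsin(p_z) ≈ 11.12°, λ = atan2(p_y, p_x) ≈ 152.41°.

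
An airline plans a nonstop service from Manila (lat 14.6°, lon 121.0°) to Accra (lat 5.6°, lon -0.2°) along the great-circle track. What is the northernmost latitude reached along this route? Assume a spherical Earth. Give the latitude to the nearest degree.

The great circle lies in the plane with unit normal n̂ = (p₁ × p₂)/|p₁ × p₂|.
Here n̂_z ≈ -0.936; the vertex latitude is φ_max = arccos|n̂_z| ≈ 20.7°.
Check via Clairaut: cos φ_max = |cos φ₁| · sin C = cos(14.6°)·sin(75.2°) ≈ 0.936, again giving ≈ 20.7°.

≈ 21°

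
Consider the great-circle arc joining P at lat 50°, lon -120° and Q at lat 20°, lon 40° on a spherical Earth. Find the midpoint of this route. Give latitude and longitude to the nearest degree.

Convert each endpoint to a unit vector on the sphere (x = cos φ cos λ, y = cos φ sin λ, z = sin φ).
The central angle between the endpoints is δ = arccos(p₁·p₂) ≈ 1.881 rad (107.8°).
Interpolate at f = 1/2 with slerp weights a = sin((1−f)δ)/sin δ ≈ 0.849, b = sin(fδ)/sin δ ≈ 0.849.
p = a·p₁ + b·p₂ ≈ (0.338, 0.040, 0.940); φ = arcsin(p_z) ≈ 70.09°, λ = atan2(p_y, p_x) ≈ 6.78°.

≈ lat 70°, lon 7°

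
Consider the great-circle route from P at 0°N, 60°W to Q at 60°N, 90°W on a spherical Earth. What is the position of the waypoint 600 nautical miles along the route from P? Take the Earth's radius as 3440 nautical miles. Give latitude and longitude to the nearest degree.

≈ 10°N, 63°W

Write both endpoints as unit vectors p₁, p₂ with components (cos φ cos λ, cos φ sin λ, sin φ).
The central angle between the endpoints is δ = arccos(p₁·p₂) ≈ 1.123 rad (64.3°). The total great-circle distance is δ·R ≈ 1.123 × 3440 ≈ 3863 nmi, so the target fraction is f = 600/3863 ≈ 0.155.
Interpolate at f ≈ 0.155 with slerp weights a = sin((1−f)δ)/sin δ ≈ 0.901, b = sin(fδ)/sin δ ≈ 0.193.
p = a·p₁ + b·p₂ ≈ (0.451, -0.877, 0.167); φ = arcsin(p_z) ≈ 9.60°, λ = atan2(p_y, p_x) ≈ -62.80°.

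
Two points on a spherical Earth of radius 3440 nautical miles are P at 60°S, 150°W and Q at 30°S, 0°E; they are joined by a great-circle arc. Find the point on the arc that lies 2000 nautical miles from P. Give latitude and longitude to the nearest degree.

≈ 76°S, 57°W

Write both endpoints as unit vectors p₁, p₂ with components (cos φ cos λ, cos φ sin λ, sin φ).
The central angle between the endpoints is δ = arccos(p₁·p₂) ≈ 1.513 rad (86.7°). The total great-circle distance is δ·R ≈ 1.513 × 3440 ≈ 5204 nmi, so the target fraction is f = 2000/5204 ≈ 0.384.
Interpolate at f ≈ 0.384 with slerp weights a = sin((1−f)δ)/sin δ ≈ 0.804, b = sin(fδ)/sin δ ≈ 0.550.
p = a·p₁ + b·p₂ ≈ (0.128, -0.201, -0.971); φ = arcsin(p_z) ≈ -76.21°, λ = atan2(p_y, p_x) ≈ -57.43°.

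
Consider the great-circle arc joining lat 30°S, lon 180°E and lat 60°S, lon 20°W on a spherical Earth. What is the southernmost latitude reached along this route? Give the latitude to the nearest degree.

≈ 81°S

The great circle lies in the plane with unit normal n̂ = (p₁ × p₂)/|p₁ × p₂|.
Here n̂_z ≈ +0.148; the vertex latitude is φ_max = arccos|n̂_z| ≈ 81.5°.
Check via Clairaut: cos φ_max = |cos φ₁| · sin C = cos(30.0°)·sin(170.2°) ≈ 0.148, again giving ≈ 81.5°.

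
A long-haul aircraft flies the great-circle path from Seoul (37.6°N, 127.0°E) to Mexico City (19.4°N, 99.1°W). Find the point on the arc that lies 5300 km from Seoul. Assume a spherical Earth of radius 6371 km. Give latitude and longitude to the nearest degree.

Convert each endpoint to a unit vector on the sphere (x = cos φ cos λ, y = cos φ sin λ, z = sin φ).
The central angle between the endpoints is δ = arccos(p₁·p₂) ≈ 1.892 rad (108.4°). The total great-circle distance is δ·R ≈ 1.892 × 6371 ≈ 12053 km, so the target fraction is f = 5300/12053 ≈ 0.440.
Interpolate at f ≈ 0.440 with slerp weights a = sin((1−f)δ)/sin δ ≈ 0.919, b = sin(fδ)/sin δ ≈ 0.779.
p = a·p₁ + b·p₂ ≈ (-0.555, -0.144, 0.820); φ = arcsin(p_z) ≈ 55.05°, λ = atan2(p_y, p_x) ≈ -165.46°.

≈ 55°N, 165°W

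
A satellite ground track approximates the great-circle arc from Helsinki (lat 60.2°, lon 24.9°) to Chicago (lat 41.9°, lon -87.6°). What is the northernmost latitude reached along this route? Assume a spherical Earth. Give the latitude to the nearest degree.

≈ 68°

The great circle lies in the plane with unit normal n̂ = (p₁ × p₂)/|p₁ × p₂|.
Here n̂_z ≈ -0.380; the vertex latitude is φ_max = arccos|n̂_z| ≈ 67.7°.
Check via Clairaut: cos φ_max = |cos φ₁| · sin C = cos(60.2°)·sin(49.9°) ≈ 0.380, again giving ≈ 67.7°.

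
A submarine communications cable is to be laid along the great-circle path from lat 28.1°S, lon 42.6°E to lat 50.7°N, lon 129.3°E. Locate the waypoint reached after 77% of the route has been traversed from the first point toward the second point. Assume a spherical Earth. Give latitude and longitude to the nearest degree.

≈ lat 37°N, lon 99°E

Convert each endpoint to a unit vector on the sphere (x = cos φ cos λ, y = cos φ sin λ, z = sin φ).
The central angle between the endpoints is δ = arccos(p₁·p₂) ≈ 1.910 rad (109.4°).
Interpolate at f = 0.77 with slerp weights a = sin((1−f)δ)/sin δ ≈ 0.451, b = sin(fδ)/sin δ ≈ 1.055.
p = a·p₁ + b·p₂ ≈ (-0.130, 0.786, 0.604); φ = arcsin(p_z) ≈ 37.16°, λ = atan2(p_y, p_x) ≈ 99.42°.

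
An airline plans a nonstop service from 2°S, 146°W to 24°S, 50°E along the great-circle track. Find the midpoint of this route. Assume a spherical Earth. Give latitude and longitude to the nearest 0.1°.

Write both endpoints as unit vectors p₁, p₂ with components (cos φ cos λ, cos φ sin λ, sin φ).
The central angle between the endpoints is δ = arccos(p₁·p₂) ≈ 2.613 rad (149.7°).
Interpolate at f = 1/2 with slerp weights a = sin((1−f)δ)/sin δ ≈ 1.913, b = sin(fδ)/sin δ ≈ 1.913.
p = a·p₁ + b·p₂ ≈ (-0.462, 0.270, -0.845); φ = arcsin(p_z) ≈ -57.67°, λ = atan2(p_y, p_x) ≈ 149.71°.

≈ 57.7°S, 149.7°E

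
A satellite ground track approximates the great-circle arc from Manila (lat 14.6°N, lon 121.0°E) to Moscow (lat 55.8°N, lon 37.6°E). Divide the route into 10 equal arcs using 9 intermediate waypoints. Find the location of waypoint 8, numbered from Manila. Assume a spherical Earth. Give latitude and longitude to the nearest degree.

From cos δ = sin φ₁ sin φ₂ + cos φ₁ cos φ₂ cos Δλ, the central angle is δ ≈ 1.296 rad (74.3°).
Interpolate at f = 8/10 with slerp weights a = sin((1−f)δ)/sin δ ≈ 0.266, b = sin(fδ)/sin δ ≈ 0.894.
p = a·p₁ + b·p₂ ≈ (0.266, 0.528, 0.807); φ = arcsin(p_z) ≈ 53.79°, λ = atan2(p_y, p_x) ≈ 63.29°.

≈ lat 54°N, lon 63°E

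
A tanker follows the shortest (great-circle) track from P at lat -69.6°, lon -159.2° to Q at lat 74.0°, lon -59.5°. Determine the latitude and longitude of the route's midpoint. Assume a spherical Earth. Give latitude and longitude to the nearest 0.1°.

≈ lat 3.4°, lon -117.2°

Write both endpoints as unit vectors p₁, p₂ with components (cos φ cos λ, cos φ sin λ, sin φ).
The central angle between the endpoints is δ = arccos(p₁·p₂) ≈ 2.732 rad (156.5°).
Interpolate at f = 1/2 with slerp weights a = sin((1−f)δ)/sin δ ≈ 2.457, b = sin(fδ)/sin δ ≈ 2.457.
p = a·p₁ + b·p₂ ≈ (-0.457, -0.888, 0.059); φ = arcsin(p_z) ≈ 3.38°, λ = atan2(p_y, p_x) ≈ -117.24°.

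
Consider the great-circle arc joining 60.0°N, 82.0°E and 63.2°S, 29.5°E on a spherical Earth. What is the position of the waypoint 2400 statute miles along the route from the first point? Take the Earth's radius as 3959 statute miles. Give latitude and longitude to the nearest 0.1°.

Write both endpoints as unit vectors p₁, p₂ with components (cos φ cos λ, cos φ sin λ, sin φ).
The central angle between the endpoints is δ = arccos(p₁·p₂) ≈ 2.260 rad (129.5°). The total great-circle distance is δ·R ≈ 2.260 × 3959 ≈ 8947 mi, so the target fraction is f = 2400/8947 ≈ 0.268.
Interpolate at f ≈ 0.268 with slerp weights a = sin((1−f)δ)/sin δ ≈ 1.291, b = sin(fδ)/sin δ ≈ 0.738.
p = a·p₁ + b·p₂ ≈ (0.380, 0.803, 0.459); φ = arcsin(p_z) ≈ 27.34°, λ = atan2(p_y, p_x) ≈ 64.71°.

≈ 27.3°N, 64.7°E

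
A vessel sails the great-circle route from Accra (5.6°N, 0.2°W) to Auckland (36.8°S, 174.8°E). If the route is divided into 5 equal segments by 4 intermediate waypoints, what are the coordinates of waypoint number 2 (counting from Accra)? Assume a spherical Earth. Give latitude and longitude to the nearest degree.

≈ 53°S, 11°E

Write both endpoints as unit vectors p₁, p₂ with components (cos φ cos λ, cos φ sin λ, sin φ).
The central angle between the endpoints is δ = arccos(p₁·p₂) ≈ 2.591 rad (148.5°).
Interpolate at f = 2/5 with slerp weights a = sin((1−f)δ)/sin δ ≈ 1.912, b = sin(fδ)/sin δ ≈ 1.646.
p = a·p₁ + b·p₂ ≈ (0.590, 0.113, -0.799); φ = arcsin(p_z) ≈ -53.05°, λ = atan2(p_y, p_x) ≈ 10.81°.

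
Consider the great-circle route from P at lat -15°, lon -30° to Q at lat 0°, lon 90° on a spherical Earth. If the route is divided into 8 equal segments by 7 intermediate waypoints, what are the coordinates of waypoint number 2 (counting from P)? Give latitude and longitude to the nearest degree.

The haversine formula gives a central angle δ ≈ 2.075 rad (118.9°) between the endpoints.
Interpolate at f = 2/8 with slerp weights a = sin((1−f)δ)/sin δ ≈ 1.142, b = sin(fδ)/sin δ ≈ 0.566.
p = a·p₁ + b·p₂ ≈ (0.955, 0.015, -0.296); φ = arcsin(p_z) ≈ -17.19°, λ = atan2(p_y, p_x) ≈ 0.88°.

≈ lat -17°, lon 1°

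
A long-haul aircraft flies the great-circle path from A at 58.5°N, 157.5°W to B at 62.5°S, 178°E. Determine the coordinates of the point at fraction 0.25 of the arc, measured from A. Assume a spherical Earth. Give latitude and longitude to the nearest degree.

≈ 28°N, 165°W

Convert each endpoint to a unit vector on the sphere (x = cos φ cos λ, y = cos φ sin λ, z = sin φ).
The central angle between the endpoints is δ = arccos(p₁·p₂) ≈ 2.137 rad (122.5°).
Interpolate at f = 0.25 with slerp weights a = sin((1−f)δ)/sin δ ≈ 1.185, b = sin(fδ)/sin δ ≈ 0.604.
p = a·p₁ + b·p₂ ≈ (-0.850, -0.227, 0.475); φ = arcsin(p_z) ≈ 28.34°, λ = atan2(p_y, p_x) ≈ -165.05°.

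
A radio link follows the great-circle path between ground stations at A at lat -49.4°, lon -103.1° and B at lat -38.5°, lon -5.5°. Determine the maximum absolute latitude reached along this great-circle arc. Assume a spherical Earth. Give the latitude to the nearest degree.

≈ -56°

The great circle lies in the plane with unit normal n̂ = (p₁ × p₂)/|p₁ × p₂|.
Here n̂_z ≈ +0.552; the vertex latitude is φ_max = arccos|n̂_z| ≈ 56.5°.
Check via Clairaut: cos φ_max = |cos φ₁| · sin C = cos(49.4°)·sin(121.9°) ≈ 0.552, again giving ≈ 56.5°.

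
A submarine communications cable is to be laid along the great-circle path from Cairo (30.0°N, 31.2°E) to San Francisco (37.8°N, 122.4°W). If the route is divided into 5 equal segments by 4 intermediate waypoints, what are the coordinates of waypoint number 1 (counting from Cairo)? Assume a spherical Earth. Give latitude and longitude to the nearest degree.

Convert each endpoint to a unit vector on the sphere (x = cos φ cos λ, y = cos φ sin λ, z = sin φ).
The central angle between the endpoints is δ = arccos(p₁·p₂) ≈ 1.882 rad (107.8°).
Interpolate at f = 1/5 with slerp weights a = sin((1−f)δ)/sin δ ≈ 1.048, b = sin(fδ)/sin δ ≈ 0.386.
p = a·p₁ + b·p₂ ≈ (0.613, 0.213, 0.761); φ = arcsin(p_z) ≈ 49.54°, λ = atan2(p_y, p_x) ≈ 19.13°.

≈ (50°N, 19°E)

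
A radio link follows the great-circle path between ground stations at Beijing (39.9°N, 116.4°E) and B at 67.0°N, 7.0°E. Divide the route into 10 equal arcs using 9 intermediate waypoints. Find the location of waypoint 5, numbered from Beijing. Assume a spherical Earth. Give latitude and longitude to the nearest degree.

≈ 65°N, 86°E

Write both endpoints as unit vectors p₁, p₂ with components (cos φ cos λ, cos φ sin λ, sin φ).
The central angle between the endpoints is δ = arccos(p₁·p₂) ≈ 1.058 rad (60.6°).
Interpolate at f = 5/10 with slerp weights a = sin((1−f)δ)/sin δ ≈ 0.579, b = sin(fδ)/sin δ ≈ 0.579.
p = a·p₁ + b·p₂ ≈ (0.027, 0.426, 0.905); φ = arcsin(p_z) ≈ 64.76°, λ = atan2(p_y, p_x) ≈ 86.36°.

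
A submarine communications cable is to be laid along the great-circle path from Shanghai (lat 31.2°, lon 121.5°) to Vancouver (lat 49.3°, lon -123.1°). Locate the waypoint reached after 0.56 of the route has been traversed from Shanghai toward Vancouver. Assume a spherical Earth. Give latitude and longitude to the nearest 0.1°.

Write both endpoints as unit vectors p₁, p₂ with components (cos φ cos λ, cos φ sin λ, sin φ).
The central angle between the endpoints is δ = arccos(p₁·p₂) ≈ 1.417 rad (81.2°).
Interpolate at f = 0.56 with slerp weights a = sin((1−f)δ)/sin δ ≈ 0.591, b = sin(fδ)/sin δ ≈ 0.721.
p = a·p₁ + b·p₂ ≈ (-0.521, 0.037, 0.853); φ = arcsin(p_z) ≈ 58.52°, λ = atan2(p_y, p_x) ≈ 175.95°.

≈ lat 58.5°, lon 176.0°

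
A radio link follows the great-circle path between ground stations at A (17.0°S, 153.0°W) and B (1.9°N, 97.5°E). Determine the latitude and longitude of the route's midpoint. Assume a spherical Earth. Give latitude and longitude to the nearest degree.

≈ (13°S, 150°E)

Convert each endpoint to a unit vector on the sphere (x = cos φ cos λ, y = cos φ sin λ, z = sin φ).
The central angle between the endpoints is δ = arccos(p₁·p₂) ≈ 1.906 rad (109.2°).
Interpolate at f = 1/2 with slerp weights a = sin((1−f)δ)/sin δ ≈ 0.863, b = sin(fδ)/sin δ ≈ 0.863.
p = a·p₁ + b·p₂ ≈ (-0.848, 0.481, -0.224); φ = arcsin(p_z) ≈ -12.93°, λ = atan2(p_y, p_x) ≈ 150.46°.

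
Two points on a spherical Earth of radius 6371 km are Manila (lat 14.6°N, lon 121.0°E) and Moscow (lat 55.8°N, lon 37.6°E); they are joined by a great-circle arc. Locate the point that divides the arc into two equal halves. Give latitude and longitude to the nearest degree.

Write both endpoints as unit vectors p₁, p₂ with components (cos φ cos λ, cos φ sin λ, sin φ).
The central angle between the endpoints is δ = arccos(p₁·p₂) ≈ 1.296 rad (74.3°).
Interpolate at f = 1/2 with slerp weights a = sin((1−f)δ)/sin δ ≈ 0.627, b = sin(fδ)/sin δ ≈ 0.627.
p = a·p₁ + b·p₂ ≈ (-0.033, 0.735, 0.677); φ = arcsin(p_z) ≈ 42.60°, λ = atan2(p_y, p_x) ≈ 92.59°.

≈ lat 43°N, lon 93°E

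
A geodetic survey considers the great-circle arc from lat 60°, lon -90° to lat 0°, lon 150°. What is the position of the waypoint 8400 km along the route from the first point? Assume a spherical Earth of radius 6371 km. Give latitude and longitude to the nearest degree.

≈ lat 26°, lon 164°

From cos δ = sin φ₁ sin φ₂ + cos φ₁ cos φ₂ cos Δλ, the central angle is δ ≈ 1.823 rad (104.5°). The total great-circle distance is δ·R ≈ 1.823 × 6371 ≈ 11617 km, so the target fraction is f = 8400/11617 ≈ 0.723.
Interpolate at f ≈ 0.723 with slerp weights a = sin((1−f)δ)/sin δ ≈ 0.500, b = sin(fδ)/sin δ ≈ 1.000.
p = a·p₁ + b·p₂ ≈ (-0.866, 0.250, 0.433); φ = arcsin(p_z) ≈ 25.64°, λ = atan2(p_y, p_x) ≈ 163.89°.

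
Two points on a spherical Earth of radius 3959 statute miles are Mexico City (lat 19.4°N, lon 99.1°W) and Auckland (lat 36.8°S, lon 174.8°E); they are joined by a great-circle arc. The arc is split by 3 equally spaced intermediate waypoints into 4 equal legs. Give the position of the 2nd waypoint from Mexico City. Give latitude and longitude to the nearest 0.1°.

Write both endpoints as unit vectors p₁, p₂ with components (cos φ cos λ, cos φ sin λ, sin φ).
The central angle between the endpoints is δ = arccos(p₁·p₂) ≈ 1.719 rad (98.5°).
Interpolate at f = 2/4 with slerp weights a = sin((1−f)δ)/sin δ ≈ 0.766, b = sin(fδ)/sin δ ≈ 0.766.
p = a·p₁ + b·p₂ ≈ (-0.725, -0.658, -0.204); φ = arcsin(p_z) ≈ -11.79°, λ = atan2(p_y, p_x) ≈ -137.79°.

≈ lat 11.8°S, lon 137.8°W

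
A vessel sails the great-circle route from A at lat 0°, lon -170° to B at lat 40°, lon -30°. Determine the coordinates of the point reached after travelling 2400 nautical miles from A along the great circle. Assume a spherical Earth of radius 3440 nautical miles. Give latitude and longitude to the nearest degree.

The haversine formula gives a central angle δ ≈ 2.198 rad (125.9°) between the endpoints. The total great-circle distance is δ·R ≈ 2.198 × 3440 ≈ 7561 nmi, so the target fraction is f = 2400/7561 ≈ 0.317.
Interpolate at f ≈ 0.317 with slerp weights a = sin((1−f)δ)/sin δ ≈ 1.232, b = sin(fδ)/sin δ ≈ 0.793.
p = a·p₁ + b·p₂ ≈ (-0.687, -0.518, 0.510); φ = arcsin(p_z) ≈ 30.66°, λ = atan2(p_y, p_x) ≈ -142.99°.

≈ lat 31°, lon -143°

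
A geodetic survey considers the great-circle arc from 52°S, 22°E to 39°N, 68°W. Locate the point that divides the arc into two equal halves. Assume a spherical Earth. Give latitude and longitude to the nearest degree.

Convert each endpoint to a unit vector on the sphere (x = cos φ cos λ, y = cos φ sin λ, z = sin φ).
The central angle between the endpoints is δ = arccos(p₁·p₂) ≈ 2.090 rad (119.7°).
Interpolate at f = 1/2 with slerp weights a = sin((1−f)δ)/sin δ ≈ 0.996, b = sin(fδ)/sin δ ≈ 0.996.
p = a·p₁ + b·p₂ ≈ (0.858, -0.488, -0.158); φ = arcsin(p_z) ≈ -9.09°, λ = atan2(p_y, p_x) ≈ -29.61°.

≈ 9°S, 30°W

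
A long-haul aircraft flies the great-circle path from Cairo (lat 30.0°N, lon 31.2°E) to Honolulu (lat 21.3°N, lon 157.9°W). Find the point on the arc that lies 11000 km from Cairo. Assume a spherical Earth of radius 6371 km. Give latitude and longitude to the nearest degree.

≈ lat 50°N, lon 165°W

Write both endpoints as unit vectors p₁, p₂ with components (cos φ cos λ, cos φ sin λ, sin φ).
The central angle between the endpoints is δ = arccos(p₁·p₂) ≈ 2.233 rad (128.0°). The total great-circle distance is δ·R ≈ 2.233 × 6371 ≈ 14228 km, so the target fraction is f = 11000/14228 ≈ 0.773.
Interpolate at f ≈ 0.773 with slerp weights a = sin((1−f)δ)/sin δ ≈ 0.616, b = sin(fδ)/sin δ ≈ 1.253.
p = a·p₁ + b·p₂ ≈ (-0.626, -0.163, 0.763); φ = arcsin(p_z) ≈ 49.72°, λ = atan2(p_y, p_x) ≈ -165.39°.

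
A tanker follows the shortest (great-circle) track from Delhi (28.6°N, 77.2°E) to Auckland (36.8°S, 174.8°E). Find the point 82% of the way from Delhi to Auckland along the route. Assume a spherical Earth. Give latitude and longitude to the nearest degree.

≈ 28°S, 153°E

Convert each endpoint to a unit vector on the sphere (x = cos φ cos λ, y = cos φ sin λ, z = sin φ).
The central angle between the endpoints is δ = arccos(p₁·p₂) ≈ 1.960 rad (112.3°).
Interpolate at f = 0.82 with slerp weights a = sin((1−f)δ)/sin δ ≈ 0.374, b = sin(fδ)/sin δ ≈ 1.080.
p = a·p₁ + b·p₂ ≈ (-0.789, 0.398, -0.468); φ = arcsin(p_z) ≈ -27.92°, λ = atan2(p_y, p_x) ≈ 153.21°.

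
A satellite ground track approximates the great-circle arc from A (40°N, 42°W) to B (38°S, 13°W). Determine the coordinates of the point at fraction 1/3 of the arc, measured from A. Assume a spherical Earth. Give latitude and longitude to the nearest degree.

≈ (14°N, 31°W)

Write both endpoints as unit vectors p₁, p₂ with components (cos φ cos λ, cos φ sin λ, sin φ).
The central angle between the endpoints is δ = arccos(p₁·p₂) ≈ 1.438 rad (82.4°).
Interpolate at f = 1/3 with slerp weights a = sin((1−f)δ)/sin δ ≈ 0.826, b = sin(fδ)/sin δ ≈ 0.465.
p = a·p₁ + b·p₂ ≈ (0.827, -0.506, 0.244); φ = arcsin(p_z) ≈ 14.14°, λ = atan2(p_y, p_x) ≈ -31.44°.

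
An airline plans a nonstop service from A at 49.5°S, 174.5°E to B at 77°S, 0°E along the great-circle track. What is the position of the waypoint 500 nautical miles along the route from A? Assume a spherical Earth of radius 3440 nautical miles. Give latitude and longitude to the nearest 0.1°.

Convert each endpoint to a unit vector on the sphere (x = cos φ cos λ, y = cos φ sin λ, z = sin φ).
The central angle between the endpoints is δ = arccos(p₁·p₂) ≈ 0.933 rad (53.5°). The total great-circle distance is δ·R ≈ 0.933 × 3440 ≈ 3209 nmi, so the target fraction is f = 500/3209 ≈ 0.156.
Interpolate at f ≈ 0.156 with slerp weights a = sin((1−f)δ)/sin δ ≈ 0.882, b = sin(fδ)/sin δ ≈ 0.180.
p = a·p₁ + b·p₂ ≈ (-0.530, 0.055, -0.846); φ = arcsin(p_z) ≈ -57.82°, λ = atan2(p_y, p_x) ≈ 174.08°.

≈ 57.8°S, 174.1°E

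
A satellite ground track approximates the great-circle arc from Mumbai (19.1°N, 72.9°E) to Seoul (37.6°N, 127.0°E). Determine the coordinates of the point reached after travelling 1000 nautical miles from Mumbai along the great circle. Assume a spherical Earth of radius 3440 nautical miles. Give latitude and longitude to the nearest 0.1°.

≈ 27.6°N, 88.5°E

Write both endpoints as unit vectors p₁, p₂ with components (cos φ cos λ, cos φ sin λ, sin φ).
The central angle between the endpoints is δ = arccos(p₁·p₂) ≈ 0.878 rad (50.3°). The total great-circle distance is δ·R ≈ 0.878 × 3440 ≈ 3020 nmi, so the target fraction is f = 1000/3020 ≈ 0.331.
Interpolate at f ≈ 0.331 with slerp weights a = sin((1−f)δ)/sin δ ≈ 0.720, b = sin(fδ)/sin δ ≈ 0.372.
p = a·p₁ + b·p₂ ≈ (0.022, 0.886, 0.463); φ = arcsin(p_z) ≈ 27.58°, λ = atan2(p_y, p_x) ≈ 88.55°.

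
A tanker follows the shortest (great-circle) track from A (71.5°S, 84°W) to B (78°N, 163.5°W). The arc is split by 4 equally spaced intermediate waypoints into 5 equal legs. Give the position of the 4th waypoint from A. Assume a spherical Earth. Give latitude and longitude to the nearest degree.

Convert each endpoint to a unit vector on the sphere (x = cos φ cos λ, y = cos φ sin λ, z = sin φ).
The central angle between the endpoints is δ = arccos(p₁·p₂) ≈ 2.728 rad (156.3°).
Interpolate at f = 4/5 with slerp weights a = sin((1−f)δ)/sin δ ≈ 1.290, b = sin(fδ)/sin δ ≈ 2.036.
p = a·p₁ + b·p₂ ≈ (-0.363, -0.527, 0.768); φ = arcsin(p_z) ≈ 50.18°, λ = atan2(p_y, p_x) ≈ -124.55°.

≈ (50°N, 125°W)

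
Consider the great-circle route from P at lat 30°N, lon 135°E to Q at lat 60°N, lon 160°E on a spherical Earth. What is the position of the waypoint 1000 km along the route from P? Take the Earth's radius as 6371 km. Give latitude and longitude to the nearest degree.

From cos δ = sin φ₁ sin φ₂ + cos φ₁ cos φ₂ cos Δλ, the central angle is δ ≈ 0.600 rad (34.4°). The total great-circle distance is δ·R ≈ 0.600 × 6371 ≈ 3821 km, so the target fraction is f = 1000/3821 ≈ 0.262.
Interpolate at f ≈ 0.262 with slerp weights a = sin((1−f)δ)/sin δ ≈ 0.759, b = sin(fδ)/sin δ ≈ 0.277.
p = a·p₁ + b·p₂ ≈ (-0.595, 0.512, 0.619); φ = arcsin(p_z) ≈ 38.27°, λ = atan2(p_y, p_x) ≈ 139.27°.

≈ lat 38°N, lon 139°E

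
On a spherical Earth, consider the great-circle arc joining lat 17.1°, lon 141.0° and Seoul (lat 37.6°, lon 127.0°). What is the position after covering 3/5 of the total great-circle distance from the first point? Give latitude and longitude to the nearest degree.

Write both endpoints as unit vectors p₁, p₂ with components (cos φ cos λ, cos φ sin λ, sin φ).
The central angle between the endpoints is δ = arccos(p₁·p₂) ≈ 0.417 rad (23.9°).
Interpolate at f = 3/5 with slerp weights a = sin((1−f)δ)/sin δ ≈ 0.410, b = sin(fδ)/sin δ ≈ 0.611.
p = a·p₁ + b·p₂ ≈ (-0.596, 0.633, 0.494); φ = arcsin(p_z) ≈ 29.57°, λ = atan2(p_y, p_x) ≈ 133.26°.

≈ lat 30°, lon 133°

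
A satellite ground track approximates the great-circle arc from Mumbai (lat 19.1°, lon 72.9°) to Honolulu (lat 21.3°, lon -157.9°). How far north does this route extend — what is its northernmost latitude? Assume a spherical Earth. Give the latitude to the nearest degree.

≈ 41°

The great circle lies in the plane with unit normal n̂ = (p₁ × p₂)/|p₁ × p₂|.
Here n̂_z ≈ +0.759; the vertex latitude is φ_max = arccos|n̂_z| ≈ 40.6°.
Check via Clairaut: cos φ_max = |cos φ₁| · sin C = cos(19.1°)·sin(53.4°) ≈ 0.759, again giving ≈ 40.6°.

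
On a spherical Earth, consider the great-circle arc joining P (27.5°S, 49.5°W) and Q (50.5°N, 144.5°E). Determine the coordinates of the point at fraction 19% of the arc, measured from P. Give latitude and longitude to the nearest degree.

≈ (0°N, 60°W)

Write both endpoints as unit vectors p₁, p₂ with components (cos φ cos λ, cos φ sin λ, sin φ).
The central angle between the endpoints is δ = arccos(p₁·p₂) ≈ 2.699 rad (154.7°).
Interpolate at f = 0.19 with slerp weights a = sin((1−f)δ)/sin δ ≈ 1.907, b = sin(fδ)/sin δ ≈ 1.146.
p = a·p₁ + b·p₂ ≈ (0.505, -0.863, 0.004); φ = arcsin(p_z) ≈ 0.22°, λ = atan2(p_y, p_x) ≈ -59.66°.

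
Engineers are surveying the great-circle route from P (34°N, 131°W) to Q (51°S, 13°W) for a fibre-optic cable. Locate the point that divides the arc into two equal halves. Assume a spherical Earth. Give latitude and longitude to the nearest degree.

≈ (16°S, 85°W)

From cos δ = sin φ₁ sin φ₂ + cos φ₁ cos φ₂ cos Δλ, the central angle is δ ≈ 2.318 rad (132.8°).
Interpolate at f = 1/2 with slerp weights a = sin((1−f)δ)/sin δ ≈ 1.249, b = sin(fδ)/sin δ ≈ 1.249.
p = a·p₁ + b·p₂ ≈ (0.087, -0.958, -0.272); φ = arcsin(p_z) ≈ -15.80°, λ = atan2(p_y, p_x) ≈ -84.84°.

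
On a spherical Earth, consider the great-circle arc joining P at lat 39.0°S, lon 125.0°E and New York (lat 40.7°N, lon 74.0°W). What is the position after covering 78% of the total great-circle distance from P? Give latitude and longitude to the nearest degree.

≈ lat 32°N, lon 118°W

From cos δ = sin φ₁ sin φ₂ + cos φ₁ cos φ₂ cos Δλ, the central angle is δ ≈ 2.886 rad (165.3°).
Interpolate at f = 0.78 with slerp weights a = sin((1−f)δ)/sin δ ≈ 2.344, b = sin(fδ)/sin δ ≈ 3.073.
p = a·p₁ + b·p₂ ≈ (-0.403, -0.747, 0.529); φ = arcsin(p_z) ≈ 31.92°, λ = atan2(p_y, p_x) ≈ -118.32°.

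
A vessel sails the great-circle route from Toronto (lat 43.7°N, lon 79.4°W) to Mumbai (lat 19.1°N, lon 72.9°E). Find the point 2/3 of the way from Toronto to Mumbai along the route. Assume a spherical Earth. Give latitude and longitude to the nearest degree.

Write both endpoints as unit vectors p₁, p₂ with components (cos φ cos λ, cos φ sin λ, sin φ).
The central angle between the endpoints is δ = arccos(p₁·p₂) ≈ 1.959 rad (112.3°).
Interpolate at f = 2/3 with slerp weights a = sin((1−f)δ)/sin δ ≈ 0.657, b = sin(fδ)/sin δ ≈ 1.043.
p = a·p₁ + b·p₂ ≈ (0.377, 0.475, 0.795); φ = arcsin(p_z) ≈ 52.64°, λ = atan2(p_y, p_x) ≈ 51.58°.

≈ lat 53°N, lon 52°E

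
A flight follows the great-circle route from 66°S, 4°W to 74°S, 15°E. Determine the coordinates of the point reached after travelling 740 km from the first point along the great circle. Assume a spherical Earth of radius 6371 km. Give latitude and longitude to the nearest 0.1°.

≈ 71.4°S, 6.6°E

From cos δ = sin φ₁ sin φ₂ + cos φ₁ cos φ₂ cos Δλ, the central angle is δ ≈ 0.178 rad (10.2°). The total great-circle distance is δ·R ≈ 0.178 × 6371 ≈ 1135 km, so the target fraction is f = 740/1135 ≈ 0.652.
Interpolate at f ≈ 0.652 with slerp weights a = sin((1−f)δ)/sin δ ≈ 0.350, b = sin(fδ)/sin δ ≈ 0.654.
p = a·p₁ + b·p₂ ≈ (0.316, 0.037, -0.948); φ = arcsin(p_z) ≈ -71.45°, λ = atan2(p_y, p_x) ≈ 6.63°.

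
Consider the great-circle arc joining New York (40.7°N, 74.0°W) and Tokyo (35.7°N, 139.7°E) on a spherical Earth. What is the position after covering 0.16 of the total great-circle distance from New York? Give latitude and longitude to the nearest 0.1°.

≈ 54.1°N, 86.0°W

Write both endpoints as unit vectors p₁, p₂ with components (cos φ cos λ, cos φ sin λ, sin φ).
The central angle between the endpoints is δ = arccos(p₁·p₂) ≈ 1.703 rad (97.6°).
Interpolate at f = 0.16 with slerp weights a = sin((1−f)δ)/sin δ ≈ 0.999, b = sin(fδ)/sin δ ≈ 0.271.
p = a·p₁ + b·p₂ ≈ (0.041, -0.585, 0.810); φ = arcsin(p_z) ≈ 54.07°, λ = atan2(p_y, p_x) ≈ -86.03°.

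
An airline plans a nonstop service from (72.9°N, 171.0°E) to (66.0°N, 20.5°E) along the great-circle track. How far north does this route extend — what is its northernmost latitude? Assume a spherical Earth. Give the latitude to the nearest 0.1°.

≈ 84.7°N

The great circle lies in the plane with unit normal n̂ = (p₁ × p₂)/|p₁ × p₂|.
Here n̂_z ≈ -0.092; the vertex latitude is φ_max = arccos|n̂_z| ≈ 84.7°.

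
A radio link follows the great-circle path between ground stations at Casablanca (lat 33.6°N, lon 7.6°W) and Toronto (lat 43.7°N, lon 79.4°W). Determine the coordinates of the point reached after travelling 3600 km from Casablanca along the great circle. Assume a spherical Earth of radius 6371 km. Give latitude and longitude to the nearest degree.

Write both endpoints as unit vectors p₁, p₂ with components (cos φ cos λ, cos φ sin λ, sin φ).
The central angle between the endpoints is δ = arccos(p₁·p₂) ≈ 0.964 rad (55.2°). The total great-circle distance is δ·R ≈ 0.964 × 6371 ≈ 6140 km, so the target fraction is f = 3600/6140 ≈ 0.586.
Interpolate at f ≈ 0.586 with slerp weights a = sin((1−f)δ)/sin δ ≈ 0.473, b = sin(fδ)/sin δ ≈ 0.652.
p = a·p₁ + b·p₂ ≈ (0.477, -0.515, 0.712); φ = arcsin(p_z) ≈ 45.40°, λ = atan2(p_y, p_x) ≈ -47.22°.

≈ lat 45°N, lon 47°W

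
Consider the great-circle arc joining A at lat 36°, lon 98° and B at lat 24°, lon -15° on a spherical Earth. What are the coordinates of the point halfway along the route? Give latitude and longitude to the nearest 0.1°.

≈ lat 46.2°, lon 36.3°

Write both endpoints as unit vectors p₁, p₂ with components (cos φ cos λ, cos φ sin λ, sin φ).
The central angle between the endpoints is δ = arccos(p₁·p₂) ≈ 1.621 rad (92.8°).
Interpolate at f = 1/2 with slerp weights a = sin((1−f)δ)/sin δ ≈ 0.725, b = sin(fδ)/sin δ ≈ 0.725.
p = a·p₁ + b·p₂ ≈ (0.558, 0.410, 0.721); φ = arcsin(p_z) ≈ 46.17°, λ = atan2(p_y, p_x) ≈ 36.26°.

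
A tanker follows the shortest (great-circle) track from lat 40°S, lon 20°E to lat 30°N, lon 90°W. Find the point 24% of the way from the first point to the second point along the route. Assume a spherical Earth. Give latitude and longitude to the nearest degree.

≈ lat 28°S, lon 13°W

From cos δ = sin φ₁ sin φ₂ + cos φ₁ cos φ₂ cos Δλ, the central angle is δ ≈ 2.151 rad (123.3°).
Interpolate at f = 0.24 with slerp weights a = sin((1−f)δ)/sin δ ≈ 1.193, b = sin(fδ)/sin δ ≈ 0.590.
p = a·p₁ + b·p₂ ≈ (0.859, -0.199, -0.472); φ = arcsin(p_z) ≈ -28.16°, λ = atan2(p_y, p_x) ≈ -13.01°.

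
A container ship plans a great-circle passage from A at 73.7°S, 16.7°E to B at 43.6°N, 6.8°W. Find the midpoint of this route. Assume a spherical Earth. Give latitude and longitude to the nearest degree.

From cos δ = sin φ₁ sin φ₂ + cos φ₁ cos φ₂ cos Δλ, the central angle is δ ≈ 2.066 rad (118.4°).
Interpolate at f = 1/2 with slerp weights a = sin((1−f)δ)/sin δ ≈ 0.976, b = sin(fδ)/sin δ ≈ 0.976.
p = a·p₁ + b·p₂ ≈ (0.965, -0.005, -0.264); φ = arcsin(p_z) ≈ -15.30°, λ = atan2(p_y, p_x) ≈ -0.30°.

≈ 15°S, 0°E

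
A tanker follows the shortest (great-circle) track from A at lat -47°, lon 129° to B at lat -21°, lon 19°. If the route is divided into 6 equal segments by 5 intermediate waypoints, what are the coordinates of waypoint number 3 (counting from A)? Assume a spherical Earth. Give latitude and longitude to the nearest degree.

Write both endpoints as unit vectors p₁, p₂ with components (cos φ cos λ, cos φ sin λ, sin φ).
The central angle between the endpoints is δ = arccos(p₁·p₂) ≈ 1.526 rad (87.5°).
Interpolate at f = 3/6 with slerp weights a = sin((1−f)δ)/sin δ ≈ 0.692, b = sin(fδ)/sin δ ≈ 0.692.
p = a·p₁ + b·p₂ ≈ (0.314, 0.577, -0.754); φ = arcsin(p_z) ≈ -48.94°, λ = atan2(p_y, p_x) ≈ 61.46°.

≈ lat -49°, lon 61°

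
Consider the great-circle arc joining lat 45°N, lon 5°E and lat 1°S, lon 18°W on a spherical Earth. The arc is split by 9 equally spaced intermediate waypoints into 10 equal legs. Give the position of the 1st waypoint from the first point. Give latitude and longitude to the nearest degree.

≈ lat 41°N, lon 2°E

Convert each endpoint to a unit vector on the sphere (x = cos φ cos λ, y = cos φ sin λ, z = sin φ).
The central angle between the endpoints is δ = arccos(p₁·p₂) ≈ 0.878 rad (50.3°).
Interpolate at f = 1/10 with slerp weights a = sin((1−f)δ)/sin δ ≈ 0.923, b = sin(fδ)/sin δ ≈ 0.114.
p = a·p₁ + b·p₂ ≈ (0.759, 0.022, 0.651); φ = arcsin(p_z) ≈ 40.61°, λ = atan2(p_y, p_x) ≈ 1.64°.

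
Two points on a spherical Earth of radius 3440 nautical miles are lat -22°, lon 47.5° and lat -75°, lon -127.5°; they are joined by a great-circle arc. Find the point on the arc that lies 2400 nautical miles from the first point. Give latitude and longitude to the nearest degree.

≈ lat -62°, lon 46°

Convert each endpoint to a unit vector on the sphere (x = cos φ cos λ, y = cos φ sin λ, z = sin φ).
The central angle between the endpoints is δ = arccos(p₁·p₂) ≈ 1.448 rad (82.9°). The total great-circle distance is δ·R ≈ 1.448 × 3440 ≈ 4980 nmi, so the target fraction is f = 2400/4980 ≈ 0.482.
Interpolate at f ≈ 0.482 with slerp weights a = sin((1−f)δ)/sin δ ≈ 0.687, b = sin(fδ)/sin δ ≈ 0.647.
p = a·p₁ + b·p₂ ≈ (0.328, 0.337, -0.883); φ = arcsin(p_z) ≈ -61.96°, λ = atan2(p_y, p_x) ≈ 45.72°.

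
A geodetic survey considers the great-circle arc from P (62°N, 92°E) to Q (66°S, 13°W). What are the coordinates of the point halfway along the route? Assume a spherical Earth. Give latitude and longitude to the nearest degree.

Write both endpoints as unit vectors p₁, p₂ with components (cos φ cos λ, cos φ sin λ, sin φ).
The central angle between the endpoints is δ = arccos(p₁·p₂) ≈ 2.598 rad (148.9°).
Interpolate at f = 1/2 with slerp weights a = sin((1−f)δ)/sin δ ≈ 1.864, b = sin(fδ)/sin δ ≈ 1.864.
p = a·p₁ + b·p₂ ≈ (0.708, 0.704, -0.057); φ = arcsin(p_z) ≈ -3.27°, λ = atan2(p_y, p_x) ≈ 44.83°.

≈ (3°S, 45°E)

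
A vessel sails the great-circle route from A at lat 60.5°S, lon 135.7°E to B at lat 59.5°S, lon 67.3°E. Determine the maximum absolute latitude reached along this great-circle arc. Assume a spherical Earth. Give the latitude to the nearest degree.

The great circle lies in the plane with unit normal n̂ = (p₁ × p₂)/|p₁ × p₂|.
Here n̂_z ≈ -0.431; the vertex latitude is φ_max = arccos|n̂_z| ≈ 64.5°.
Check via Clairaut: cos φ_max = |cos φ₁| · sin C = cos(60.5°)·sin(119.0°) ≈ 0.431, again giving ≈ 64.5°.

≈ 64°S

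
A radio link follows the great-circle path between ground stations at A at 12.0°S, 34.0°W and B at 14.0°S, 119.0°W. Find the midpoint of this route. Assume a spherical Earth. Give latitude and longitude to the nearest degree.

≈ 17°S, 76°W

Convert each endpoint to a unit vector on the sphere (x = cos φ cos λ, y = cos φ sin λ, z = sin φ).
The central angle between the endpoints is δ = arccos(p₁·p₂) ≈ 1.437 rad (82.4°).
Interpolate at f = 1/2 with slerp weights a = sin((1−f)δ)/sin δ ≈ 0.664, b = sin(fδ)/sin δ ≈ 0.664.
p = a·p₁ + b·p₂ ≈ (0.226, -0.927, -0.299); φ = arcsin(p_z) ≈ -17.39°, λ = atan2(p_y, p_x) ≈ -76.29°.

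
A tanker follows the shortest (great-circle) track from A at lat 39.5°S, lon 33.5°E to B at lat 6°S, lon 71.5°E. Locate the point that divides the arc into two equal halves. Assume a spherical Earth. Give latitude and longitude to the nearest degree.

From cos δ = sin φ₁ sin φ₂ + cos φ₁ cos φ₂ cos Δλ, the central angle is δ ≈ 0.835 rad (47.8°).
Interpolate at f = 1/2 with slerp weights a = sin((1−f)δ)/sin δ ≈ 0.547, b = sin(fδ)/sin δ ≈ 0.547.
p = a·p₁ + b·p₂ ≈ (0.525, 0.749, -0.405); φ = arcsin(p_z) ≈ -23.90°, λ = atan2(p_y, p_x) ≈ 54.99°.

≈ lat 24°S, lon 55°E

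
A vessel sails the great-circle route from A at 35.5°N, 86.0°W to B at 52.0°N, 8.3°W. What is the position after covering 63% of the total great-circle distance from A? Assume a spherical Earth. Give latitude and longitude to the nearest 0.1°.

From cos δ = sin φ₁ sin φ₂ + cos φ₁ cos φ₂ cos Δλ, the central angle is δ ≈ 0.971 rad (55.6°).
Interpolate at f = 0.63 with slerp weights a = sin((1−f)δ)/sin δ ≈ 0.426, b = sin(fδ)/sin δ ≈ 0.696.
p = a·p₁ + b·p₂ ≈ (0.448, -0.408, 0.796); φ = arcsin(p_z) ≈ 52.71°, λ = atan2(p_y, p_x) ≈ -42.31°.

≈ 52.7°N, 42.3°W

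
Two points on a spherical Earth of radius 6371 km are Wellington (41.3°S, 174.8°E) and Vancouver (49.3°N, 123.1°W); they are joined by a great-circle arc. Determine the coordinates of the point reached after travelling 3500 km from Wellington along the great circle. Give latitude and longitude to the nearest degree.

Write both endpoints as unit vectors p₁, p₂ with components (cos φ cos λ, cos φ sin λ, sin φ).
The central angle between the endpoints is δ = arccos(p₁·p₂) ≈ 1.845 rad (105.7°). The total great-circle distance is δ·R ≈ 1.845 × 6371 ≈ 11757 km, so the target fraction is f = 3500/11757 ≈ 0.298.
Interpolate at f ≈ 0.298 with slerp weights a = sin((1−f)δ)/sin δ ≈ 1.000, b = sin(fδ)/sin δ ≈ 0.542.
p = a·p₁ + b·p₂ ≈ (-0.941, -0.228, -0.249); φ = arcsin(p_z) ≈ -14.40°, λ = atan2(p_y, p_x) ≈ -166.37°.

≈ (14°S, 166°W)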